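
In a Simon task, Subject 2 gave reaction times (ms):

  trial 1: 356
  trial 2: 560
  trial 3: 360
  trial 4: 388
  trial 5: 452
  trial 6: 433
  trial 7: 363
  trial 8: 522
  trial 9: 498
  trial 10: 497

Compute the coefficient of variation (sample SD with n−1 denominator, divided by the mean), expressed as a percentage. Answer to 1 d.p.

n = 10, Σ = 4429, M = 442.9000
Σ(x−M)² = 49934.900; s = √(49934.900/9) = 74.4871
CV = 74.4871 / 442.9000 = 0.16818 = 16.818%

16.8%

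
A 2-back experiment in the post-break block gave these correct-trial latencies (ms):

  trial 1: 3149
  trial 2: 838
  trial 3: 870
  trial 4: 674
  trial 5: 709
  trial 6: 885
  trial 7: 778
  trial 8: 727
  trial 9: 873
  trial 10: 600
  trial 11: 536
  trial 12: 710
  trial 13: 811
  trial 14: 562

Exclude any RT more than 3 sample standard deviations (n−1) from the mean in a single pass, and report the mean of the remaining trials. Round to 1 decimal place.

736.4 ms

n = 14, ΣRT = 12722, M = 908.714
Σ(x−M)² = 5575766.86; s = √(5575766.86/13) = 654.908
Cutoffs: 908.714 ± 3·654.908 → [-1056.0, 2873.4]
Outside: 3149 → excluded.
Retained (n=13): Σ = 9573, mean = 9573/13 = 736.385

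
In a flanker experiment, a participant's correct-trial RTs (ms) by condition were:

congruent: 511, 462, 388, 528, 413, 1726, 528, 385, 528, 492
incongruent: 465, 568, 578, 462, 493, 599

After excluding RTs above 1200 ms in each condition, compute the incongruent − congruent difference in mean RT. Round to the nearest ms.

congruent: exclude 1726
M(congruent) = 4235/9 = 470.556
M(incongruent) = 3165/6 = 527.500
Difference = 527.500 − 470.556 = 56.944 ms

57 ms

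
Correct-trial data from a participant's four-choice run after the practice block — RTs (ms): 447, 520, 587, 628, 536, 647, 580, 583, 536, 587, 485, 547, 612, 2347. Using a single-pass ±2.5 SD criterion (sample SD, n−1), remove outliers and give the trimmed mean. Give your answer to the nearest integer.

561 ms

n = 14, ΣRT = 9642, M = 688.714
Σ(x−M)² = 3000024.86; s = √(3000024.86/13) = 480.386
Cutoffs: 688.714 ± 2.5·480.386 → [-512.3, 1889.7]
Outside: 2347 → excluded.
Retained (n=13): Σ = 7295, mean = 7295/13 = 561.154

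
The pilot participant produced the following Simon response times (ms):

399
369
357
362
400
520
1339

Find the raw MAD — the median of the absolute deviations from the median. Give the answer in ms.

37 ms

Sorted: 357, 362, 369, 399, 400, 520, 1339 → median = 399
|x − 399|: 0, 30, 42, 37, 1, 121, 940
Sorted deviations: 0, 1, 30, 37, 42, 121, 940 → MAD = 37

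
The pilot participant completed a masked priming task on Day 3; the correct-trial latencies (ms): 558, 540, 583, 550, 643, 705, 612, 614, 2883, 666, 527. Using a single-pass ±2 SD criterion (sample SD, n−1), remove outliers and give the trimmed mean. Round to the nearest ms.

n = 11, ΣRT = 8881, M = 807.364
Σ(x−M)² = 4770144.55; s = √(4770144.55/10) = 690.662
Cutoffs: 807.364 ± 2·690.662 → [-574.0, 2188.7]
Outside: 2883 → excluded.
Retained (n=10): Σ = 5998, mean = 5998/10 = 599.800

600 ms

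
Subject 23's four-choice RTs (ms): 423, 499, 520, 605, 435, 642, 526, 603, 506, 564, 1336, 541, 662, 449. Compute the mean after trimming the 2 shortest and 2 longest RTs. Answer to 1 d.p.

Sorted: 423, 435, 449, 499, 506, 520, 526, 541, 564, 603, 605, 642, 662, 1336
Drop lowest 2 (423, 435) and highest 2 (662, 1336)
Remaining (n=10): Σ = 5455, mean = 5455/10 = 545.500

545.5 ms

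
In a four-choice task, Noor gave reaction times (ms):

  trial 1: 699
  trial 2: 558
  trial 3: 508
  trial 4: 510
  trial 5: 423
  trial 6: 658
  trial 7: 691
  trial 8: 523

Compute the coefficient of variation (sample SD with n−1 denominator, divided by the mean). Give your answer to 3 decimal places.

0.176

n = 8, Σ = 4570, M = 571.2500
Σ(x−M)² = 70419.500; s = √(70419.500/7) = 100.2992
CV = 100.2992 / 571.2500 = 0.17558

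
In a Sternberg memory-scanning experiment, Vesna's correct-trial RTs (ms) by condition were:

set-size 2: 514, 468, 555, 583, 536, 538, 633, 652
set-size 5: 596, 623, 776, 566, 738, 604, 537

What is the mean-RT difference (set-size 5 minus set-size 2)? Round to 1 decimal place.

74.4 ms

M(set-size 2) = 4479/8 = 559.875
M(set-size 5) = 4440/7 = 634.286
Difference = 634.286 − 559.875 = 74.411 ms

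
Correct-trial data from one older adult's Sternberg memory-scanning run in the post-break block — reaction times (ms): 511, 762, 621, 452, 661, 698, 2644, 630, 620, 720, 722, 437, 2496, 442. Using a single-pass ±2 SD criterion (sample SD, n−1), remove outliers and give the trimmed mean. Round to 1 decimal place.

606.3 ms

n = 14, ΣRT = 12416, M = 886.857
Σ(x−M)² = 6772685.71; s = √(6772685.71/13) = 721.787
Cutoffs: 886.857 ± 2·721.787 → [-556.7, 2330.4]
Outside: 2496, 2644 → excluded.
Retained (n=12): Σ = 7276, mean = 7276/12 = 606.333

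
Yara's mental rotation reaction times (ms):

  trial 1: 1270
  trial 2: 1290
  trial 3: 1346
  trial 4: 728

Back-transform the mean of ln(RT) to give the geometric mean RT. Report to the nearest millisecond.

1126 ms

ln(RT): 7.1468, 7.1624, 7.2049, 6.5903
Mean ln(RT) = 28.1044/4 = 7.02609
Geometric mean = exp(7.02609) = 1125.62 ms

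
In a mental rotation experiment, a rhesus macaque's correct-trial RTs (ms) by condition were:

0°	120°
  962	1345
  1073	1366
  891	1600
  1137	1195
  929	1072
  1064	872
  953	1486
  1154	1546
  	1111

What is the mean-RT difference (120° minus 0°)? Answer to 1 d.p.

M(0°) = 8163/8 = 1020.375
M(120°) = 11593/9 = 1288.111
Difference = 1288.111 − 1020.375 = 267.736 ms

267.7 ms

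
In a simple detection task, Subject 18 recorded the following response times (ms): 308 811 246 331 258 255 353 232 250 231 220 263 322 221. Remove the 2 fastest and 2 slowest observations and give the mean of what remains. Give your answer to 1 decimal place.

Sorted: 220, 221, 231, 232, 246, 250, 255, 258, 263, 308, 322, 331, 353, 811
Drop lowest 2 (220, 221) and highest 2 (353, 811)
Remaining (n=10): Σ = 2696, mean = 2696/10 = 269.600

269.6 ms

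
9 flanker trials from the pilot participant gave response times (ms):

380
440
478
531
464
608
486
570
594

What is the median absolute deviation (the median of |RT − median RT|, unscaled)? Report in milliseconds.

46 ms

Sorted: 380, 440, 464, 478, 486, 531, 570, 594, 608 → median = 486
|x − 486|: 106, 46, 8, 45, 22, 122, 0, 84, 108
Sorted deviations: 0, 8, 22, 45, 46, 84, 106, 108, 122 → MAD = 46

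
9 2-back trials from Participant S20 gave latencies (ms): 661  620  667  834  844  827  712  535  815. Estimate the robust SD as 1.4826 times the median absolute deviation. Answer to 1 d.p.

152.7 ms

Sorted: 535, 620, 661, 667, 712, 815, 827, 834, 844 → median = 712
|x − 712| sorted: 0, 45, 51, 92, 103, 115, 122, 132, 177 → MAD = 103
Robust SD ≈ 1.4826 × 103 = 152.708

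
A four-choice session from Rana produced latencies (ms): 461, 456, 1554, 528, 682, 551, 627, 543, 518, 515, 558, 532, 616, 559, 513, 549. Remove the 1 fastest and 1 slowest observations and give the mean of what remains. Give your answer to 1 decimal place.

Sorted: 456, 461, 513, 515, 518, 528, 532, 543, 549, 551, 558, 559, 616, 627, 682, 1554
Drop lowest 1 (456) and highest 1 (1554)
Remaining (n=14): Σ = 7752, mean = 7752/14 = 553.714

553.7 ms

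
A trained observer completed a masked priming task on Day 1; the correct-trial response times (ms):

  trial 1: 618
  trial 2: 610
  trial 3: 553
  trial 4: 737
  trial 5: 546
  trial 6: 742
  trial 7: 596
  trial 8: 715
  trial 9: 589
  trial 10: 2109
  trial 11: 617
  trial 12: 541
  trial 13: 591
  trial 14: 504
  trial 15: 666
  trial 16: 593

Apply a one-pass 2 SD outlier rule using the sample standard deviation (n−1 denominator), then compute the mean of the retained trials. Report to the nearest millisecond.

615 ms

n = 16, ΣRT = 11327, M = 707.938
Σ(x−M)² = 2165988.94; s = √(2165988.94/15) = 379.999
Cutoffs: 707.938 ± 2·379.999 → [-52.1, 1467.9]
Outside: 2109 → excluded.
Retained (n=15): Σ = 9218, mean = 9218/15 = 614.533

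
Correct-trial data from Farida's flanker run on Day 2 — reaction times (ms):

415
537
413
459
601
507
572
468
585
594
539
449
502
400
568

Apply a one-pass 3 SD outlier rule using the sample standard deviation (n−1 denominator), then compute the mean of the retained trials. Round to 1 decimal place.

n = 15, ΣRT = 7609, M = 507.267
Σ(x−M)² = 68320.93; s = √(68320.93/14) = 69.857
Cutoffs: 507.267 ± 3·69.857 → [297.7, 716.8]
No RTs fall outside the cutoffs; all 15 retained. Mean = 7609/15 = 507.267

507.3 ms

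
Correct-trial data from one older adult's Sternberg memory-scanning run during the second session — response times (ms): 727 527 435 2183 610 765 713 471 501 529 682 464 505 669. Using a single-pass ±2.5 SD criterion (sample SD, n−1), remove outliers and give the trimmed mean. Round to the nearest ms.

n = 14, ΣRT = 9781, M = 698.643
Σ(x−M)² = 2528929.21; s = √(2528929.21/13) = 441.059
Cutoffs: 698.643 ± 2.5·441.059 → [-404.0, 1801.3]
Outside: 2183 → excluded.
Retained (n=13): Σ = 7598, mean = 7598/13 = 584.462

584 ms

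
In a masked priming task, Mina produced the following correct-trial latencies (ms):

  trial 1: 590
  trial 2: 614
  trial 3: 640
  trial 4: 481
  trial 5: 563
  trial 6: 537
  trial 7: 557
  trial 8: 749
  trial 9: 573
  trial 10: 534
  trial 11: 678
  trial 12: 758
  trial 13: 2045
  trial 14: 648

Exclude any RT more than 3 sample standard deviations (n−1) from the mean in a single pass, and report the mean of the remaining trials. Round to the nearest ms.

n = 14, ΣRT = 9967, M = 711.929
Σ(x−M)² = 1996514.93; s = √(1996514.93/13) = 391.890
Cutoffs: 711.929 ± 3·391.890 → [-463.7, 1887.6]
Outside: 2045 → excluded.
Retained (n=13): Σ = 7922, mean = 7922/13 = 609.385

609 ms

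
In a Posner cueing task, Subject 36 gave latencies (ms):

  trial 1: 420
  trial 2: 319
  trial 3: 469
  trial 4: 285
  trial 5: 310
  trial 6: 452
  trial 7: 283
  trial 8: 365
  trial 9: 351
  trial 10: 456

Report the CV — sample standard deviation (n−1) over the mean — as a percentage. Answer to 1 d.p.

n = 10, Σ = 3710, M = 371.0000
Σ(x−M)² = 47792.000; s = √(47792.000/9) = 72.8713
CV = 72.8713 / 371.0000 = 0.19642 = 19.642%

19.6%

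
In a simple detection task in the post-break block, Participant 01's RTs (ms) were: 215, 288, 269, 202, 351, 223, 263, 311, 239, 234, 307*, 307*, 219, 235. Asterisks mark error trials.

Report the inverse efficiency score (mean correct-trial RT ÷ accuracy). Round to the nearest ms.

Correct trials (n=12): 215, 288, 269, 202, 351, 223, 263, 311, 239, 234, 219, 235
Mean correct RT = 3049/12 = 254.0833 ms
Proportion correct = 12/14
IES = 254.0833 / (12/14) = 296.431 ms

296 ms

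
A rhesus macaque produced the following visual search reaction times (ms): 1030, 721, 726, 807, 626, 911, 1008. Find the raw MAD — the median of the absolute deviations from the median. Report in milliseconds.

Sorted: 626, 721, 726, 807, 911, 1008, 1030 → median = 807
|x − 807|: 223, 86, 81, 0, 181, 104, 201
Sorted deviations: 0, 81, 86, 104, 181, 201, 223 → MAD = 104

104 ms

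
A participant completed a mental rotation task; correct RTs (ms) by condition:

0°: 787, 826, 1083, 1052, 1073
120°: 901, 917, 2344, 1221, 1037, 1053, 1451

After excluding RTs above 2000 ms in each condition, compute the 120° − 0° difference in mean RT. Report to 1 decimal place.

132.5 ms

120°: exclude 2344
M(0°) = 4821/5 = 964.200
M(120°) = 6580/6 = 1096.667
Difference = 1096.667 − 964.200 = 132.467 ms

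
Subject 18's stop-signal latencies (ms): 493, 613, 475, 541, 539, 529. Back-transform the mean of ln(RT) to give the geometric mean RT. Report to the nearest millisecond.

ln(RT): 6.2005, 6.4184, 6.1633, 6.2934, 6.2897, 6.2710
Mean ln(RT) = 37.6363/6 = 6.27272
Geometric mean = exp(6.27272) = 529.92 ms

530 ms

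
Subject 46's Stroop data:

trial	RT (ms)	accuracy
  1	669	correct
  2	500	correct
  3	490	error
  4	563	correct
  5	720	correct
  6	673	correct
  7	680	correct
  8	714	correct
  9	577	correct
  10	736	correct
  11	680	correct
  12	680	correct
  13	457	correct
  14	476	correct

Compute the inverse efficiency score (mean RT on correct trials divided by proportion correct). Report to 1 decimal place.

673.1 ms

Correct trials (n=13): 669, 500, 563, 720, 673, 680, 714, 577, 736, 680, 680, 457, 476
Mean correct RT = 8125/13 = 625.0000 ms
Proportion correct = 13/14
IES = 625.0000 / (13/14) = 673.077 ms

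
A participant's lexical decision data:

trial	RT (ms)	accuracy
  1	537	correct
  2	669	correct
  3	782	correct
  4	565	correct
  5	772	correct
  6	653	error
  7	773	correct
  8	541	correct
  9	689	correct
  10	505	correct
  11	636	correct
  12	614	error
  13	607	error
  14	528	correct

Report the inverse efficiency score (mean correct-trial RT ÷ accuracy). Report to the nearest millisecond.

Correct trials (n=11): 537, 669, 782, 565, 772, 773, 541, 689, 505, 636, 528
Mean correct RT = 6997/11 = 636.0909 ms
Proportion correct = 11/14
IES = 636.0909 / (11/14) = 809.570 ms

810 ms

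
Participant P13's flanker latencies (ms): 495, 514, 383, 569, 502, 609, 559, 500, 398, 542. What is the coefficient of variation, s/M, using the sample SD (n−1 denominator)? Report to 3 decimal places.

0.141

n = 10, Σ = 5071, M = 507.1000
Σ(x−M)² = 45700.900; s = √(45700.900/9) = 71.2592
CV = 71.2592 / 507.1000 = 0.14052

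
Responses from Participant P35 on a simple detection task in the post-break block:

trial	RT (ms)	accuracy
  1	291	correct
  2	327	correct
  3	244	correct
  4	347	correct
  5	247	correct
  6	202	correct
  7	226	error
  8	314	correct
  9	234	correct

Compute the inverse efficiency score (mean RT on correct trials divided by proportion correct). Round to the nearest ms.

Correct trials (n=8): 291, 327, 244, 347, 247, 202, 314, 234
Mean correct RT = 2206/8 = 275.7500 ms
Proportion correct = 8/9
IES = 275.7500 / (8/9) = 310.219 ms

310 ms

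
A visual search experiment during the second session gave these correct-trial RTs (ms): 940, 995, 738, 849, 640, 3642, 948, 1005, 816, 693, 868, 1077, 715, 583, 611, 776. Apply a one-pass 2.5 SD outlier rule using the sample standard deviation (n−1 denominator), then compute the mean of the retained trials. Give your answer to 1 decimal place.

n = 16, ΣRT = 15896, M = 993.500
Σ(x−M)² = 7814956.00; s = √(7814956.00/15) = 721.801
Cutoffs: 993.500 ± 2.5·721.801 → [-811.0, 2798.0]
Outside: 3642 → excluded.
Retained (n=15): Σ = 12254, mean = 12254/15 = 816.933

816.9 ms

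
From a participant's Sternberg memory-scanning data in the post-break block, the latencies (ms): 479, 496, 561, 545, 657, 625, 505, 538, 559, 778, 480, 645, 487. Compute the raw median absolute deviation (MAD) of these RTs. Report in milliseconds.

Sorted: 479, 480, 487, 496, 505, 538, 545, 559, 561, 625, 645, 657, 778 → median = 545
|x − 545|: 66, 49, 16, 0, 112, 80, 40, 7, 14, 233, 65, 100, 58
Sorted deviations: 0, 7, 14, 16, 40, 49, 58, 65, 66, 80, 100, 112, 233 → MAD = 58

58 ms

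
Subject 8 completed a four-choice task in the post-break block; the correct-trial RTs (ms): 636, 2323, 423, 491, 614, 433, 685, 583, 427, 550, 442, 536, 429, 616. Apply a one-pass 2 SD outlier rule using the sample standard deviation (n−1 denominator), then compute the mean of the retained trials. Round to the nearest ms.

n = 14, ΣRT = 9188, M = 656.286
Σ(x−M)² = 3095466.86; s = √(3095466.86/13) = 487.968
Cutoffs: 656.286 ± 2·487.968 → [-319.7, 1632.2]
Outside: 2323 → excluded.
Retained (n=13): Σ = 6865, mean = 6865/13 = 528.077

528 ms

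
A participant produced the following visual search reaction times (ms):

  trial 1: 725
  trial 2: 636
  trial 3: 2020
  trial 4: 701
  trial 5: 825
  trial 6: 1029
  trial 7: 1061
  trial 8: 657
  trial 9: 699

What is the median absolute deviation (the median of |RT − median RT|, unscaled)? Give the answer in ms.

89 ms

Sorted: 636, 657, 699, 701, 725, 825, 1029, 1061, 2020 → median = 725
|x − 725|: 0, 89, 1295, 24, 100, 304, 336, 68, 26
Sorted deviations: 0, 24, 26, 68, 89, 100, 304, 336, 1295 → MAD = 89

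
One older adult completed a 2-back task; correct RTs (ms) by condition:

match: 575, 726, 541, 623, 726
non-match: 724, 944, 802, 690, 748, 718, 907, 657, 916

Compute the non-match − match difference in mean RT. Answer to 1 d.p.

151.4 ms

M(match) = 3191/5 = 638.200
M(non-match) = 7106/9 = 789.556
Difference = 789.556 − 638.200 = 151.356 ms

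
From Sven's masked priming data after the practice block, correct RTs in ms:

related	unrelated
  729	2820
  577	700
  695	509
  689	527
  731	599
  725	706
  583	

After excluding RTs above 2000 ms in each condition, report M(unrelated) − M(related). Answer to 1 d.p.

unrelated: exclude 2820
M(related) = 4729/7 = 675.571
M(unrelated) = 3041/5 = 608.200
Difference = 608.200 − 675.571 = -67.371 ms

-67.4 ms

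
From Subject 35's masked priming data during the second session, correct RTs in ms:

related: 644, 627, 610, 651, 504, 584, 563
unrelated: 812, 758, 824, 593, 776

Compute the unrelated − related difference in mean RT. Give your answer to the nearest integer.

155 ms

M(related) = 4183/7 = 597.571
M(unrelated) = 3763/5 = 752.600
Difference = 752.600 − 597.571 = 155.029 ms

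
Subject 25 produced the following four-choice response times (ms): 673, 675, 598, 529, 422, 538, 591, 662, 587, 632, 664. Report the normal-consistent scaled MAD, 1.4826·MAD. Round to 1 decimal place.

Sorted: 422, 529, 538, 587, 591, 598, 632, 662, 664, 673, 675 → median = 598
|x − 598| sorted: 0, 7, 11, 34, 60, 64, 66, 69, 75, 77, 176 → MAD = 64
Robust SD ≈ 1.4826 × 64 = 94.886

94.9 ms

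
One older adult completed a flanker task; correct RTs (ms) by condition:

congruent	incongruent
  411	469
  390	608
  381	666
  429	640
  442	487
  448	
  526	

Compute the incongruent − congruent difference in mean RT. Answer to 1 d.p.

141.6 ms

M(congruent) = 3027/7 = 432.429
M(incongruent) = 2870/5 = 574.000
Difference = 574.000 − 432.429 = 141.571 ms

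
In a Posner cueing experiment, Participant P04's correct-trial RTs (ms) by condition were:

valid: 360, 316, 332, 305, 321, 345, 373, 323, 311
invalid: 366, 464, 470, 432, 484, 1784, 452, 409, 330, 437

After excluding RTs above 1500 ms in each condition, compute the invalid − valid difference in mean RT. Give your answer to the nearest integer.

95 ms

invalid: exclude 1784
M(valid) = 2986/9 = 331.778
M(invalid) = 3844/9 = 427.111
Difference = 427.111 − 331.778 = 95.333 ms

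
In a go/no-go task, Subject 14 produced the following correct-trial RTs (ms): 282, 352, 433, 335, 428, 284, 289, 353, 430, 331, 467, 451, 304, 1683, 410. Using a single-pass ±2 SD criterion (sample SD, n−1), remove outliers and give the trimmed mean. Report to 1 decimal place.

n = 15, ΣRT = 6832, M = 455.467
Σ(x−M)² = 1672319.73; s = √(1672319.73/14) = 345.617
Cutoffs: 455.467 ± 2·345.617 → [-235.8, 1146.7]
Outside: 1683 → excluded.
Retained (n=14): Σ = 5149, mean = 5149/14 = 367.786

367.8 ms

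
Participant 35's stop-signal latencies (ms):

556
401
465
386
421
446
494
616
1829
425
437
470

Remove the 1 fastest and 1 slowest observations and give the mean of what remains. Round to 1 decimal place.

473.1 ms

Sorted: 386, 401, 421, 425, 437, 446, 465, 470, 494, 556, 616, 1829
Drop lowest 1 (386) and highest 1 (1829)
Remaining (n=10): Σ = 4731, mean = 4731/10 = 473.100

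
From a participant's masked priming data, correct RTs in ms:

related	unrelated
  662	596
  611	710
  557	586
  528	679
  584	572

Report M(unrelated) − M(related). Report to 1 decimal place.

40.2 ms

M(related) = 2942/5 = 588.400
M(unrelated) = 3143/5 = 628.600
Difference = 628.600 − 588.400 = 40.200 ms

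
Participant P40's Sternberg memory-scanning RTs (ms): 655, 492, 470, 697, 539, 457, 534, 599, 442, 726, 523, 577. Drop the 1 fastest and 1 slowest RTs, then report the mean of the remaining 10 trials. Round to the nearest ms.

Sorted: 442, 457, 470, 492, 523, 534, 539, 577, 599, 655, 697, 726
Drop lowest 1 (442) and highest 1 (726)
Remaining (n=10): Σ = 5543, mean = 5543/10 = 554.300

554 ms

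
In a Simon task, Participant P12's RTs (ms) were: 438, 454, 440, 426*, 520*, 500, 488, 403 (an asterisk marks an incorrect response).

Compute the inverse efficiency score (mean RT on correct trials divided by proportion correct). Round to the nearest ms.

605 ms

Correct trials (n=6): 438, 454, 440, 500, 488, 403
Mean correct RT = 2723/6 = 453.8333 ms
Proportion correct = 6/8
IES = 453.8333 / (6/8) = 605.111 ms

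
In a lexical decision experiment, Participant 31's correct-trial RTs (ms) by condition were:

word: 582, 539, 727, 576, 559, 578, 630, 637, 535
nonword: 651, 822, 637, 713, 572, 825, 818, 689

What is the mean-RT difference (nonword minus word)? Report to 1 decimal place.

120.0 ms

M(word) = 5363/9 = 595.889
M(nonword) = 5727/8 = 715.875
Difference = 715.875 − 595.889 = 119.986 ms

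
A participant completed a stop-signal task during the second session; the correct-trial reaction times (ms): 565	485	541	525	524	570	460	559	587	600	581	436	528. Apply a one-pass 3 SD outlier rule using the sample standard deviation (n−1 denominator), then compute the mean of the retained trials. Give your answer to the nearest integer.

535 ms

n = 13, ΣRT = 6961, M = 535.462
Σ(x−M)² = 29975.23; s = √(29975.23/12) = 49.979
Cutoffs: 535.462 ± 3·49.979 → [385.5, 685.4]
No RTs fall outside the cutoffs; all 13 retained. Mean = 6961/13 = 535.462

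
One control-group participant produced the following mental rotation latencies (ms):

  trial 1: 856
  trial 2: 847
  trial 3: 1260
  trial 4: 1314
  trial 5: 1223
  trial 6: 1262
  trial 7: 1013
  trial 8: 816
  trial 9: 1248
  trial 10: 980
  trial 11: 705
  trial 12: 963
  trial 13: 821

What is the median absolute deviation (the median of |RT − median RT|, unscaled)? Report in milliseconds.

164 ms

Sorted: 705, 816, 821, 847, 856, 963, 980, 1013, 1223, 1248, 1260, 1262, 1314 → median = 980
|x − 980|: 124, 133, 280, 334, 243, 282, 33, 164, 268, 0, 275, 17, 159
Sorted deviations: 0, 17, 33, 124, 133, 159, 164, 243, 268, 275, 280, 282, 334 → MAD = 164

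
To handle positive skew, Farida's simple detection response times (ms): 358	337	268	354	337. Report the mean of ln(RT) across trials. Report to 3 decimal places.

5.796

ln(RT): 5.8805, 5.8201, 5.5910, 5.8693, 5.8201
Σ ln(RT) = 28.9810
Mean = 28.9810/5 = 5.79620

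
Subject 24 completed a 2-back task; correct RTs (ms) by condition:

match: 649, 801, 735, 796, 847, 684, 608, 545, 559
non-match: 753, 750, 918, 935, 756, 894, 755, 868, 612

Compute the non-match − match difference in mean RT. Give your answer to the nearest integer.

113 ms

M(match) = 6224/9 = 691.556
M(non-match) = 7241/9 = 804.556
Difference = 804.556 − 691.556 = 113.000 ms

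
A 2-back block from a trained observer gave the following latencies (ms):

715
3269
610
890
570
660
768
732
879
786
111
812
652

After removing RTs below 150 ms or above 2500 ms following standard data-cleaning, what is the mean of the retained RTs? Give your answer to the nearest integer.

Excluded: 111, 3269
Retained (n=11): Σ = 8074
Mean = 8074/11 = 734.0000

734 ms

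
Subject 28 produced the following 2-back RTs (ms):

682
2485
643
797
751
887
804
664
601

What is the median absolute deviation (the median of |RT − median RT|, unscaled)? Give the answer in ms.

87 ms

Sorted: 601, 643, 664, 682, 751, 797, 804, 887, 2485 → median = 751
|x − 751|: 69, 1734, 108, 46, 0, 136, 53, 87, 150
Sorted deviations: 0, 46, 53, 69, 87, 108, 136, 150, 1734 → MAD = 87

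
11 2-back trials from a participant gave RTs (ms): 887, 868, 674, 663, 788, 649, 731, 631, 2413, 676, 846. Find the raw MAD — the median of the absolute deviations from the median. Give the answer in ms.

82 ms

Sorted: 631, 649, 663, 674, 676, 731, 788, 846, 868, 887, 2413 → median = 731
|x − 731|: 156, 137, 57, 68, 57, 82, 0, 100, 1682, 55, 115
Sorted deviations: 0, 55, 57, 57, 68, 82, 100, 115, 137, 156, 1682 → MAD = 82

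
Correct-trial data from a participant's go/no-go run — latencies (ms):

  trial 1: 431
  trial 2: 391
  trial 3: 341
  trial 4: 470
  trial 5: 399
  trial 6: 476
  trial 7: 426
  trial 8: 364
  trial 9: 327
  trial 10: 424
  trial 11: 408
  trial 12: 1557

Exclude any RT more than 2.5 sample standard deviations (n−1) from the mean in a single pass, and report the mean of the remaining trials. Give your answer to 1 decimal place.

405.2 ms

n = 12, ΣRT = 6014, M = 501.167
Σ(x−M)² = 1238973.67; s = √(1238973.67/11) = 335.610
Cutoffs: 501.167 ± 2.5·335.610 → [-337.9, 1340.2]
Outside: 1557 → excluded.
Retained (n=11): Σ = 4457, mean = 4457/11 = 405.182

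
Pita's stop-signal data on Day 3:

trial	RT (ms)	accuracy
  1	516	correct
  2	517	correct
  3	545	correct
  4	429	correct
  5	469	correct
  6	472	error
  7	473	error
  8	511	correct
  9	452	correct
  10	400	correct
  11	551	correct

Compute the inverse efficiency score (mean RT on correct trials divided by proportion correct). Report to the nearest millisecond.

596 ms

Correct trials (n=9): 516, 517, 545, 429, 469, 511, 452, 400, 551
Mean correct RT = 4390/9 = 487.7778 ms
Proportion correct = 9/11
IES = 487.7778 / (9/11) = 596.173 ms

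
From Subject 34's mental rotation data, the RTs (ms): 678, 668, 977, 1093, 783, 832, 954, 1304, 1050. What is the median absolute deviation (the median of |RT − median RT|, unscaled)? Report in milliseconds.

Sorted: 668, 678, 783, 832, 954, 977, 1050, 1093, 1304 → median = 954
|x − 954|: 276, 286, 23, 139, 171, 122, 0, 350, 96
Sorted deviations: 0, 23, 96, 122, 139, 171, 276, 286, 350 → MAD = 139

139 ms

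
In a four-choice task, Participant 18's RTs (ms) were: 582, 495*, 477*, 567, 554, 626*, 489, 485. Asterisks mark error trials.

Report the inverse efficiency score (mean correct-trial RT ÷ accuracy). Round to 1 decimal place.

856.6 ms

Correct trials (n=5): 582, 567, 554, 489, 485
Mean correct RT = 2677/5 = 535.4000 ms
Proportion correct = 5/8
IES = 535.4000 / (5/8) = 856.640 ms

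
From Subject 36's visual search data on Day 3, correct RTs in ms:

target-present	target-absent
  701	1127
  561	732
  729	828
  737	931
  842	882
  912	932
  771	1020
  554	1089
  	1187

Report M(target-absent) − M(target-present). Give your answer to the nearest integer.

244 ms

M(target-present) = 5807/8 = 725.875
M(target-absent) = 8728/9 = 969.778
Difference = 969.778 − 725.875 = 243.903 ms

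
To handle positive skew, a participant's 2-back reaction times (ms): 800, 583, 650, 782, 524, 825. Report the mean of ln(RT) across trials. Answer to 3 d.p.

6.528

ln(RT): 6.6846, 6.3682, 6.4770, 6.6619, 6.2615, 6.7154
Σ ln(RT) = 39.1685
Mean = 39.1685/6 = 6.52808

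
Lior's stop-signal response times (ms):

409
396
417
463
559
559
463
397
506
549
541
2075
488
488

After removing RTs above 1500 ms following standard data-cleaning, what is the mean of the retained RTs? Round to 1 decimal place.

479.6 ms

Excluded: 2075
Retained (n=13): Σ = 6235
Mean = 6235/13 = 479.6154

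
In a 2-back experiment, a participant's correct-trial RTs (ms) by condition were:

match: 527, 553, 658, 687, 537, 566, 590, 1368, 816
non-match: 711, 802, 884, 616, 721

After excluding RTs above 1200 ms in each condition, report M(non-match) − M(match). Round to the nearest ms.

match: exclude 1368
M(match) = 4934/8 = 616.750
M(non-match) = 3734/5 = 746.800
Difference = 746.800 − 616.750 = 130.050 ms

130 ms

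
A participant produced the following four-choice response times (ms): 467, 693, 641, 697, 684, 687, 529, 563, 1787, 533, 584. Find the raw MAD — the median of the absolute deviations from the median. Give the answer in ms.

Sorted: 467, 529, 533, 563, 584, 641, 684, 687, 693, 697, 1787 → median = 641
|x − 641|: 174, 52, 0, 56, 43, 46, 112, 78, 1146, 108, 57
Sorted deviations: 0, 43, 46, 52, 56, 57, 78, 108, 112, 174, 1146 → MAD = 57

57 ms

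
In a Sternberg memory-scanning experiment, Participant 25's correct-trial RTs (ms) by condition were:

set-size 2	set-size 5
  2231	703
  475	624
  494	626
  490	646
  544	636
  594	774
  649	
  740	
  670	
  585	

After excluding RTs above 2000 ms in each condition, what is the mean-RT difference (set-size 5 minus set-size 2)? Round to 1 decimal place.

set-size 2: exclude 2231
M(set-size 2) = 5241/9 = 582.333
M(set-size 5) = 4009/6 = 668.167
Difference = 668.167 − 582.333 = 85.833 ms

85.8 ms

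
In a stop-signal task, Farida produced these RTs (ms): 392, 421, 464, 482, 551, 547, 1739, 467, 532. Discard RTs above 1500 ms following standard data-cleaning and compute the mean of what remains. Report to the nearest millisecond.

Excluded: 1739
Retained (n=8): Σ = 3856
Mean = 3856/8 = 482.0000

482 ms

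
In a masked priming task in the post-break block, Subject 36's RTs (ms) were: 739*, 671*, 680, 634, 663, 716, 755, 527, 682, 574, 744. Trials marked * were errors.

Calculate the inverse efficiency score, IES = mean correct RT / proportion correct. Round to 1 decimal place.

811.4 ms

Correct trials (n=9): 680, 634, 663, 716, 755, 527, 682, 574, 744
Mean correct RT = 5975/9 = 663.8889 ms
Proportion correct = 9/11
IES = 663.8889 / (9/11) = 811.420 ms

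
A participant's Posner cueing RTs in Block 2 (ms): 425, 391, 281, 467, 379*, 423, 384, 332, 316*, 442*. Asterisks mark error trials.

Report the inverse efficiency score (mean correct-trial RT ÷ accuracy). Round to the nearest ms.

552 ms

Correct trials (n=7): 425, 391, 281, 467, 423, 384, 332
Mean correct RT = 2703/7 = 386.1429 ms
Proportion correct = 7/10
IES = 386.1429 / (7/10) = 551.633 ms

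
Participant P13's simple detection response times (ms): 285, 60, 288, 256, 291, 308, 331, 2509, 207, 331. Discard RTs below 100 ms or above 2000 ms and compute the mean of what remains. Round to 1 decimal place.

287.1 ms

Excluded: 60, 2509
Retained (n=8): Σ = 2297
Mean = 2297/8 = 287.1250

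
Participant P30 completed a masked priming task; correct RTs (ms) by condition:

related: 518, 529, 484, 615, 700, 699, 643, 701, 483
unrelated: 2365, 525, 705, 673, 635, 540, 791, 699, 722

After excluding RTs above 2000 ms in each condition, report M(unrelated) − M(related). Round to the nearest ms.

unrelated: exclude 2365
M(related) = 5372/9 = 596.889
M(unrelated) = 5290/8 = 661.250
Difference = 661.250 − 596.889 = 64.361 ms

64 ms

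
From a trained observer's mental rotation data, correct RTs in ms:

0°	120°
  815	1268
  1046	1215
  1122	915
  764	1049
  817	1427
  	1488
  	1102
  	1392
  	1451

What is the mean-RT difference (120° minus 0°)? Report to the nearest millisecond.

344 ms

M(0°) = 4564/5 = 912.800
M(120°) = 11307/9 = 1256.333
Difference = 1256.333 − 912.800 = 343.533 ms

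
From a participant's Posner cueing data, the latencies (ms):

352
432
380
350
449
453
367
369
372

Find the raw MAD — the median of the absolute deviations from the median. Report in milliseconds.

Sorted: 350, 352, 367, 369, 372, 380, 432, 449, 453 → median = 372
|x − 372|: 20, 60, 8, 22, 77, 81, 5, 3, 0
Sorted deviations: 0, 3, 5, 8, 20, 22, 60, 77, 81 → MAD = 20

20 ms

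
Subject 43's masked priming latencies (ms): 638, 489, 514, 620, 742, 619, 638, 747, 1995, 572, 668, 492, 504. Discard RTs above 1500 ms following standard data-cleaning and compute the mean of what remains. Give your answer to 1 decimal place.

Excluded: 1995
Retained (n=12): Σ = 7243
Mean = 7243/12 = 603.5833

603.6 ms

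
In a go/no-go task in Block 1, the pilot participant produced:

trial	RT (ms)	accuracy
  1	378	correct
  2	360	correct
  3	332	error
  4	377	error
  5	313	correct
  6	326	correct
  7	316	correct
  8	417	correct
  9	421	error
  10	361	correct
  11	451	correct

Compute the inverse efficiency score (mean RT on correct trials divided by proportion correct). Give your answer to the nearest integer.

502 ms

Correct trials (n=8): 378, 360, 313, 326, 316, 417, 361, 451
Mean correct RT = 2922/8 = 365.2500 ms
Proportion correct = 8/11
IES = 365.2500 / (8/11) = 502.219 ms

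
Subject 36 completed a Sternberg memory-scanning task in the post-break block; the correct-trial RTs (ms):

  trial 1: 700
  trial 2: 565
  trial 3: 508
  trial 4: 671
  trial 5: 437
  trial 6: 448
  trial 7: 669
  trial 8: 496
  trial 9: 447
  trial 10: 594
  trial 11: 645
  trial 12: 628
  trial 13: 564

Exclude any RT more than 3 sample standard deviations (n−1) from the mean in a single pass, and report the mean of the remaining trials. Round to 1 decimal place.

n = 13, ΣRT = 7372, M = 567.077
Σ(x−M)² = 103438.92; s = √(103438.92/12) = 92.843
Cutoffs: 567.077 ± 3·92.843 → [288.5, 845.6]
No RTs fall outside the cutoffs; all 13 retained. Mean = 7372/13 = 567.077

567.1 ms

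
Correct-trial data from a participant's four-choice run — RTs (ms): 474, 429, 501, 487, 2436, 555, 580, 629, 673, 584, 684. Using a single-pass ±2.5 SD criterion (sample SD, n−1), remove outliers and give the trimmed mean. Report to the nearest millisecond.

560 ms

n = 11, ΣRT = 8032, M = 730.182
Σ(x−M)² = 3268069.64; s = √(3268069.64/10) = 571.670
Cutoffs: 730.182 ± 2.5·571.670 → [-699.0, 2159.4]
Outside: 2436 → excluded.
Retained (n=10): Σ = 5596, mean = 5596/10 = 559.600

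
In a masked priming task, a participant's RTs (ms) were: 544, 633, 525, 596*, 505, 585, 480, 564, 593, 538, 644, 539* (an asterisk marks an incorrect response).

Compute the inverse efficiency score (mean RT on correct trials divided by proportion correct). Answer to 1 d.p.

Correct trials (n=10): 544, 633, 525, 505, 585, 480, 564, 593, 538, 644
Mean correct RT = 5611/10 = 561.1000 ms
Proportion correct = 10/12
IES = 561.1000 / (10/12) = 673.320 ms

673.3 ms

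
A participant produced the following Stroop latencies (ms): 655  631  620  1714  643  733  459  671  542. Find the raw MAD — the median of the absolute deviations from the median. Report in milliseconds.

Sorted: 459, 542, 620, 631, 643, 655, 671, 733, 1714 → median = 643
|x − 643|: 12, 12, 23, 1071, 0, 90, 184, 28, 101
Sorted deviations: 0, 12, 12, 23, 28, 90, 101, 184, 1071 → MAD = 28

28 ms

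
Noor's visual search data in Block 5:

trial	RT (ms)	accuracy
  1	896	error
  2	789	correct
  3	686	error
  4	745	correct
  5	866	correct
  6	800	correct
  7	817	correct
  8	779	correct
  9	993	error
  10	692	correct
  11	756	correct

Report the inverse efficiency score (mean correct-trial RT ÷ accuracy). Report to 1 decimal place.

1073.2 ms

Correct trials (n=8): 789, 745, 866, 800, 817, 779, 692, 756
Mean correct RT = 6244/8 = 780.5000 ms
Proportion correct = 8/11
IES = 780.5000 / (8/11) = 1073.188 ms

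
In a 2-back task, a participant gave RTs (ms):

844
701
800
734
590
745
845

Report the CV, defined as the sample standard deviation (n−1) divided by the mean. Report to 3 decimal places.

n = 7, Σ = 5259, M = 751.2857
Σ(x−M)² = 48631.429; s = √(48631.429/6) = 90.0291
CV = 90.0291 / 751.2857 = 0.11983

0.120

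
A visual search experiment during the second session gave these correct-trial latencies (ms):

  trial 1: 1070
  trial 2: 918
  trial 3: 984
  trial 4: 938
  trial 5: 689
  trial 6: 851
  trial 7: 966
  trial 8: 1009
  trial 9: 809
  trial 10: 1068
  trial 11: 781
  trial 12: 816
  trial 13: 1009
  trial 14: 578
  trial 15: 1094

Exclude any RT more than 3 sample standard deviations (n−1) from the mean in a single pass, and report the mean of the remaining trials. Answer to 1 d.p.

n = 15, ΣRT = 13580, M = 905.333
Σ(x−M)² = 311379.33; s = √(311379.33/14) = 149.135
Cutoffs: 905.333 ± 3·149.135 → [457.9, 1352.7]
No RTs fall outside the cutoffs; all 15 retained. Mean = 13580/15 = 905.333

905.3 ms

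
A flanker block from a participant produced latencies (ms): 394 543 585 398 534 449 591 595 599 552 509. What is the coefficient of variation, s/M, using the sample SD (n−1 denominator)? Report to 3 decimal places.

n = 11, Σ = 5749, M = 522.6364
Σ(x−M)² = 58726.545; s = √(58726.545/10) = 76.6332
CV = 76.6332 / 522.6364 = 0.14663

0.147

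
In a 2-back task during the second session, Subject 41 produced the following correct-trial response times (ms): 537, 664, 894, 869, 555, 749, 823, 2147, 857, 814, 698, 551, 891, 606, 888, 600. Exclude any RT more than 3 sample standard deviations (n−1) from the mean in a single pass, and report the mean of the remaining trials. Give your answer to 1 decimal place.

733.1 ms

n = 16, ΣRT = 13143, M = 821.438
Σ(x−M)² = 2140983.94; s = √(2140983.94/15) = 377.799
Cutoffs: 821.438 ± 3·377.799 → [-312.0, 1954.8]
Outside: 2147 → excluded.
Retained (n=15): Σ = 10996, mean = 10996/15 = 733.067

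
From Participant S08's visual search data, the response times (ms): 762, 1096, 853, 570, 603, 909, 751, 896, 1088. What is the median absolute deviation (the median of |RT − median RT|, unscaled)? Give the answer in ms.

102 ms

Sorted: 570, 603, 751, 762, 853, 896, 909, 1088, 1096 → median = 853
|x − 853|: 91, 243, 0, 283, 250, 56, 102, 43, 235
Sorted deviations: 0, 43, 56, 91, 102, 235, 243, 250, 283 → MAD = 102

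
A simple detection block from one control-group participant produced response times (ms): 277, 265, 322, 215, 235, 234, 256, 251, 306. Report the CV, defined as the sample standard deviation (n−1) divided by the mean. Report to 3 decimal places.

n = 9, Σ = 2361, M = 262.3333
Σ(x−M)² = 9648.000; s = √(9648.000/8) = 34.7275
CV = 34.7275 / 262.3333 = 0.13238

0.132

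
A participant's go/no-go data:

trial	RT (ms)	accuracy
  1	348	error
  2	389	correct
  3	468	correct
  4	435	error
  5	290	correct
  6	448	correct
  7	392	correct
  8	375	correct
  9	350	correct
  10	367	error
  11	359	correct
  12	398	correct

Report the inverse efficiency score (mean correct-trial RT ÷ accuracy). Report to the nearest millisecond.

514 ms

Correct trials (n=9): 389, 468, 290, 448, 392, 375, 350, 359, 398
Mean correct RT = 3469/9 = 385.4444 ms
Proportion correct = 9/12
IES = 385.4444 / (9/12) = 513.926 ms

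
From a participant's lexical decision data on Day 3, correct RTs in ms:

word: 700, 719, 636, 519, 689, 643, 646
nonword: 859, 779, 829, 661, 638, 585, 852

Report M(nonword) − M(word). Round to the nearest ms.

93 ms

M(word) = 4552/7 = 650.286
M(nonword) = 5203/7 = 743.286
Difference = 743.286 − 650.286 = 93.000 ms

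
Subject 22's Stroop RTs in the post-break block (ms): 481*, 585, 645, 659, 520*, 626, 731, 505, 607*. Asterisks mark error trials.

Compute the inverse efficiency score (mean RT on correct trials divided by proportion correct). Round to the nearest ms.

938 ms

Correct trials (n=6): 585, 645, 659, 626, 731, 505
Mean correct RT = 3751/6 = 625.1667 ms
Proportion correct = 6/9
IES = 625.1667 / (6/9) = 937.750 ms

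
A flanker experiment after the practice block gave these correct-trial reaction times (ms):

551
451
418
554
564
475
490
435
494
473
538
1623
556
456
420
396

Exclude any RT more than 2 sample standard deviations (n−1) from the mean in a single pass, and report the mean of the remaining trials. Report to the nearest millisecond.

n = 16, ΣRT = 8894, M = 555.875
Σ(x−M)² = 1259361.75; s = √(1259361.75/15) = 289.754
Cutoffs: 555.875 ± 2·289.754 → [-23.6, 1135.4]
Outside: 1623 → excluded.
Retained (n=15): Σ = 7271, mean = 7271/15 = 484.733

485 ms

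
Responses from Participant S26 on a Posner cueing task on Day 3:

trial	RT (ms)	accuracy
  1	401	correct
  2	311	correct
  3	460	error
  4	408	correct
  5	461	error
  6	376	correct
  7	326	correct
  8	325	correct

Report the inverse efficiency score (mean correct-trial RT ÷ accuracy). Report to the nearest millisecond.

477 ms

Correct trials (n=6): 401, 311, 408, 376, 326, 325
Mean correct RT = 2147/6 = 357.8333 ms
Proportion correct = 6/8
IES = 357.8333 / (6/8) = 477.111 ms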